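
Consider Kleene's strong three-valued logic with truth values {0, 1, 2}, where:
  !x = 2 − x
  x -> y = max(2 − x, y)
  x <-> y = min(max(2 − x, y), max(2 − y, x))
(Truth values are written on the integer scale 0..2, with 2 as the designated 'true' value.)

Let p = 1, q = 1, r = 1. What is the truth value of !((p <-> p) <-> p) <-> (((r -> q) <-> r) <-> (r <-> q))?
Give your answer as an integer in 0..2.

p <-> p = 1 <-> 1 = 1
(p <-> p) <-> p = 1 <-> 1 = 1
!((p <-> p) <-> p) = !1 = 1
r -> q = 1 -> 1 = 1
(r -> q) <-> r = 1 <-> 1 = 1
r <-> q = 1 <-> 1 = 1
((r -> q) <-> r) <-> (r <-> q) = 1 <-> 1 = 1
!((p <-> p) <-> p) <-> (((r -> q) <-> r) <-> (r <-> q)) = 1 <-> 1 = 1

1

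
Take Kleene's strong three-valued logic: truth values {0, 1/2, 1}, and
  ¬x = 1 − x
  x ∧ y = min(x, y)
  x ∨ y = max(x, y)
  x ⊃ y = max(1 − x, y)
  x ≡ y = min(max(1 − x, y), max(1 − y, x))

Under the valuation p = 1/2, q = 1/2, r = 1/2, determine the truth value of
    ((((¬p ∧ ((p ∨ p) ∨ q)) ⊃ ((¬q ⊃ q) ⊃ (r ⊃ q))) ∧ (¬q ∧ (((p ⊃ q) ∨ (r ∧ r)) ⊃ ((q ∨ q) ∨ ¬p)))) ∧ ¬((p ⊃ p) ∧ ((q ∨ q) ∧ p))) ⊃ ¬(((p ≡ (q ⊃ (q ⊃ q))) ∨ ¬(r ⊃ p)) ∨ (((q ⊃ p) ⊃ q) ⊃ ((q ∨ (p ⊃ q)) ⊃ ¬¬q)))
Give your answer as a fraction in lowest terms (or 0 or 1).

¬p = ¬1/2 = 1/2
p ∨ p = 1/2 ∨ 1/2 = 1/2
(p ∨ p) ∨ q = 1/2 ∨ 1/2 = 1/2
¬p ∧ ((p ∨ p) ∨ q) = 1/2 ∧ 1/2 = 1/2
¬q = ¬1/2 = 1/2
¬q ⊃ q = 1/2 ⊃ 1/2 = 1/2
r ⊃ q = 1/2 ⊃ 1/2 = 1/2
(¬q ⊃ q) ⊃ (r ⊃ q) = 1/2 ⊃ 1/2 = 1/2
(¬p ∧ ((p ∨ p) ∨ q)) ⊃ ((¬q ⊃ q) ⊃ (r ⊃ q)) = 1/2 ⊃ 1/2 = 1/2
¬q = ¬1/2 = 1/2
p ⊃ q = 1/2 ⊃ 1/2 = 1/2
r ∧ r = 1/2 ∧ 1/2 = 1/2
(p ⊃ q) ∨ (r ∧ r) = 1/2 ∨ 1/2 = 1/2
q ∨ q = 1/2 ∨ 1/2 = 1/2
¬p = ¬1/2 = 1/2
(q ∨ q) ∨ ¬p = 1/2 ∨ 1/2 = 1/2
((p ⊃ q) ∨ (r ∧ r)) ⊃ ((q ∨ q) ∨ ¬p) = 1/2 ⊃ 1/2 = 1/2
¬q ∧ (((p ⊃ q) ∨ (r ∧ r)) ⊃ ((q ∨ q) ∨ ¬p)) = 1/2 ∧ 1/2 = 1/2
((¬p ∧ ((p ∨ p) ∨ q)) ⊃ ((¬q ⊃ q) ⊃ (r ⊃ q))) ∧ (¬q ∧ (((p ⊃ q) ∨ (r ∧ r)) ⊃ ((q ∨ q) ∨ ¬p))) = 1/2 ∧ 1/2 = 1/2
p ⊃ p = 1/2 ⊃ 1/2 = 1/2
q ∨ q = 1/2 ∨ 1/2 = 1/2
(q ∨ q) ∧ p = 1/2 ∧ 1/2 = 1/2
(p ⊃ p) ∧ ((q ∨ q) ∧ p) = 1/2 ∧ 1/2 = 1/2
¬((p ⊃ p) ∧ ((q ∨ q) ∧ p)) = ¬1/2 = 1/2
(((¬p ∧ ((p ∨ p) ∨ q)) ⊃ ((¬q ⊃ q) ⊃ (r ⊃ q))) ∧ (¬q ∧ (((p ⊃ q) ∨ (r ∧ r)) ⊃ ((q ∨ q) ∨ ¬p)))) ∧ ¬((p ⊃ p) ∧ ((q ∨ q) ∧ p)) = 1/2 ∧ 1/2 = 1/2
q ⊃ q = 1/2 ⊃ 1/2 = 1/2
q ⊃ (q ⊃ q) = 1/2 ⊃ 1/2 = 1/2
p ≡ (q ⊃ (q ⊃ q)) = 1/2 ≡ 1/2 = 1/2
r ⊃ p = 1/2 ⊃ 1/2 = 1/2
¬(r ⊃ p) = ¬1/2 = 1/2
(p ≡ (q ⊃ (q ⊃ q))) ∨ ¬(r ⊃ p) = 1/2 ∨ 1/2 = 1/2
q ⊃ p = 1/2 ⊃ 1/2 = 1/2
(q ⊃ p) ⊃ q = 1/2 ⊃ 1/2 = 1/2
p ⊃ q = 1/2 ⊃ 1/2 = 1/2
q ∨ (p ⊃ q) = 1/2 ∨ 1/2 = 1/2
¬q = ¬1/2 = 1/2
¬¬q = ¬1/2 = 1/2
(q ∨ (p ⊃ q)) ⊃ ¬¬q = 1/2 ⊃ 1/2 = 1/2
((q ⊃ p) ⊃ q) ⊃ ((q ∨ (p ⊃ q)) ⊃ ¬¬q) = 1/2 ⊃ 1/2 = 1/2
((p ≡ (q ⊃ (q ⊃ q))) ∨ ¬(r ⊃ p)) ∨ (((q ⊃ p) ⊃ q) ⊃ ((q ∨ (p ⊃ q)) ⊃ ¬¬q)) = 1/2 ∨ 1/2 = 1/2
¬(((p ≡ (q ⊃ (q ⊃ q))) ∨ ¬(r ⊃ p)) ∨ (((q ⊃ p) ⊃ q) ⊃ ((q ∨ (p ⊃ q)) ⊃ ¬¬q))) = ¬1/2 = 1/2
((((¬p ∧ ((p ∨ p) ∨ q)) ⊃ ((¬q ⊃ q) ⊃ (r ⊃ q))) ∧ (¬q ∧ (((p ⊃ q) ∨ (r ∧ r)) ⊃ ((q ∨ q) ∨ ¬p)))) ∧ ¬((p ⊃ p) ∧ ((q ∨ q) ∧ p))) ⊃ ¬(((p ≡ (q ⊃ (q ⊃ q))) ∨ ¬(r ⊃ p)) ∨ (((q ⊃ p) ⊃ q) ⊃ ((q ∨ (p ⊃ q)) ⊃ ¬¬q))) = 1/2 ⊃ 1/2 = 1/2

1/2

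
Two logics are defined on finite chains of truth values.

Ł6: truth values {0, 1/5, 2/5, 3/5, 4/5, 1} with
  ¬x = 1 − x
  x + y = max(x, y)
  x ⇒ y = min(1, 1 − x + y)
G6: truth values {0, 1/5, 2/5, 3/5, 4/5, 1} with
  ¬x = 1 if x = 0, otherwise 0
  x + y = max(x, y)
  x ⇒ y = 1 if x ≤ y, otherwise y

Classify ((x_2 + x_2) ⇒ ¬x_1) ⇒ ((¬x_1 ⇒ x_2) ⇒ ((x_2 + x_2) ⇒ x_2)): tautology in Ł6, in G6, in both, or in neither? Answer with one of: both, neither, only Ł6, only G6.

both

In Ł6: every assignment gives 1 — tautology.
In G6: every assignment gives 1 — tautology.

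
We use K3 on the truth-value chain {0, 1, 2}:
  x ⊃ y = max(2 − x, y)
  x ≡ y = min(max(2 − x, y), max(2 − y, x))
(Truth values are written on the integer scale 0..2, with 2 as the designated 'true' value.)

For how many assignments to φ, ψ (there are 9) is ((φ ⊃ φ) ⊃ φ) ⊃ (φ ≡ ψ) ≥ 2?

φ = 0, ψ = 0 ↦ 2  ≥
φ = 0, ψ = 1 ↦ 2  ≥
φ = 0, ψ = 2 ↦ 2  ≥
φ = 1, ψ = 0 ↦ 1  <
φ = 1, ψ = 1 ↦ 1  <
φ = 1, ψ = 2 ↦ 1  <
φ = 2, ψ = 0 ↦ 0  <
φ = 2, ψ = 1 ↦ 1  <
φ = 2, ψ = 2 ↦ 2  ≥
So 4 of the 9 assignments meet the threshold.

4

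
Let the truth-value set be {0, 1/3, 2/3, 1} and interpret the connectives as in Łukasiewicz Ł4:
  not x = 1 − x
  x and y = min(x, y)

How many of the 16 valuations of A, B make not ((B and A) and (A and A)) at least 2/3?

A = 0, B = 0 ↦ 1  ≥
A = 0, B = 1/3 ↦ 1  ≥
A = 0, B = 2/3 ↦ 1  ≥
A = 0, B = 1 ↦ 1  ≥
A = 1/3, B = 0 ↦ 1  ≥
A = 1/3, B = 1/3 ↦ 2/3  ≥
A = 1/3, B = 2/3 ↦ 2/3  ≥
A = 1/3, B = 1 ↦ 2/3  ≥
A = 2/3, B = 0 ↦ 1  ≥
A = 2/3, B = 1/3 ↦ 2/3  ≥
A = 2/3, B = 2/3 ↦ 1/3  <
A = 2/3, B = 1 ↦ 1/3  <
A = 1, B = 0 ↦ 1  ≥
A = 1, B = 1/3 ↦ 2/3  ≥
A = 1, B = 2/3 ↦ 1/3  <
A = 1, B = 1 ↦ 0  <
So 12 of the 16 assignments meet the threshold.

12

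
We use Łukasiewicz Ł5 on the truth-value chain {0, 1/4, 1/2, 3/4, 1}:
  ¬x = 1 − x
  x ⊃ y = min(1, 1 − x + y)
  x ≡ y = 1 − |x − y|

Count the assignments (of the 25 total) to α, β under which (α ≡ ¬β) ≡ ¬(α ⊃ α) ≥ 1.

value 1: 2 assignments (counts)
value 3/4: 4 assignments
value 1/2: 6 assignments
value 1/4: 8 assignments
value 0: 5 assignments
So 2 of the 25 assignments meet the threshold.

2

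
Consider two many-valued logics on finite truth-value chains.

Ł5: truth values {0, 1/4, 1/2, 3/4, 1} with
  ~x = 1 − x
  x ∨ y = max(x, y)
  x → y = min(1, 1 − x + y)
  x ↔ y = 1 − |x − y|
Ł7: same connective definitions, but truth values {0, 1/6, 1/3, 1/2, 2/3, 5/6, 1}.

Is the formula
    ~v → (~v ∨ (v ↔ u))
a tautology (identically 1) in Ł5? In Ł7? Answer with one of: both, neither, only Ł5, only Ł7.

both

In Ł5: every assignment gives 1 — tautology.
In Ł7: every assignment gives 1 — tautology.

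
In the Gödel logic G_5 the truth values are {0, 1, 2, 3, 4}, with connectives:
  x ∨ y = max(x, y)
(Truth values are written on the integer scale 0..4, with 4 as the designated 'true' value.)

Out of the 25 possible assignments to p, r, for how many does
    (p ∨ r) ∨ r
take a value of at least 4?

9

value 4: 9 assignments (counts)
value 3: 7 assignments
value 2: 5 assignments
value 1: 3 assignments
value 0: 1 assignment
So 9 of the 25 assignments meet the threshold.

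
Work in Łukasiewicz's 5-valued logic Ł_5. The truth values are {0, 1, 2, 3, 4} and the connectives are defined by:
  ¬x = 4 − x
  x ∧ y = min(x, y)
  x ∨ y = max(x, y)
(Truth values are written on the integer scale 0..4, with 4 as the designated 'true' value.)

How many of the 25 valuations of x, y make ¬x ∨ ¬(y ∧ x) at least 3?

16

value 4: 9 assignments (counts)
value 3: 7 assignments (counts)
value 2: 5 assignments
value 1: 3 assignments
value 0: 1 assignment
So 16 of the 25 assignments meet the threshold.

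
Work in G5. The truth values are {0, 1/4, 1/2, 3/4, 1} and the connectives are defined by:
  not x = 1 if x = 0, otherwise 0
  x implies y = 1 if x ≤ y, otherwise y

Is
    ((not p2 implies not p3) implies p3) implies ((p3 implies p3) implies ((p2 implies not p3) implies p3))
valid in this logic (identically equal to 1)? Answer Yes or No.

No

Counterexample: take p2 = 0, p3 = 1/4.
not p2 = not 0 = 1
not p3 = not 1/4 = 0
not p2 implies not p3 = 1 implies 0 = 0
(not p2 implies not p3) implies p3 = 0 implies 1/4 = 1
p3 implies p3 = 1/4 implies 1/4 = 1
not p3 = not 1/4 = 0
p2 implies not p3 = 0 implies 0 = 1
(p2 implies not p3) implies p3 = 1 implies 1/4 = 1/4
(p3 implies p3) implies ((p2 implies not p3) implies p3) = 1 implies 1/4 = 1/4
((not p2 implies not p3) implies p3) implies ((p3 implies p3) implies ((p2 implies not p3) implies p3)) = 1 implies 1/4 = 1/4
This gives 1/4 ≠ 1.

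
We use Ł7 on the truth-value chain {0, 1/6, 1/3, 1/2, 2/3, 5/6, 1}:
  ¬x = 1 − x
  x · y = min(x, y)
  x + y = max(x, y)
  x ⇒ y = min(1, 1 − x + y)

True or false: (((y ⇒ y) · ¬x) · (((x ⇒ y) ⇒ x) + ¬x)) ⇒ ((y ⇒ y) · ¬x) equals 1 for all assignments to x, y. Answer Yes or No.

At x = 1/6, y = 5/6, for instance:
y ⇒ y = 5/6 ⇒ 5/6 = 1
¬x = ¬1/6 = 5/6
(y ⇒ y) · ¬x = 1 · 5/6 = 5/6
x ⇒ y = 1/6 ⇒ 5/6 = 1
(x ⇒ y) ⇒ x = 1 ⇒ 1/6 = 1/6
¬x = ¬1/6 = 5/6
((x ⇒ y) ⇒ x) + ¬x = 1/6 + 5/6 = 5/6
((y ⇒ y) · ¬x) · (((x ⇒ y) ⇒ x) + ¬x) = 5/6 · 5/6 = 5/6
(((y ⇒ y) · ¬x) · (((x ⇒ y) ⇒ x) + ¬x)) ⇒ ((y ⇒ y) · ¬x) = 5/6 ⇒ 5/6 = 1
and checking the remaining 48 assignments likewise gives ≥ 1 in every case.

Yes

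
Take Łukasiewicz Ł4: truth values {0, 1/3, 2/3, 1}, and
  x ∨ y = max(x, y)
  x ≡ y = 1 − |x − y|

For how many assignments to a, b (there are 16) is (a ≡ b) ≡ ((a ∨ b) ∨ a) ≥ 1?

a = 0, b = 0 ↦ 0  <
a = 0, b = 1/3 ↦ 2/3  <
a = 0, b = 2/3 ↦ 2/3  <
a = 0, b = 1 ↦ 0  <
a = 1/3, b = 0 ↦ 2/3  <
a = 1/3, b = 1/3 ↦ 1/3  <
a = 1/3, b = 2/3 ↦ 1  ≥
a = 1/3, b = 1 ↦ 1/3  <
a = 2/3, b = 0 ↦ 2/3  <
a = 2/3, b = 1/3 ↦ 1  ≥
a = 2/3, b = 2/3 ↦ 2/3  <
a = 2/3, b = 1 ↦ 2/3  <
a = 1, b = 0 ↦ 0  <
a = 1, b = 1/3 ↦ 1/3  <
a = 1, b = 2/3 ↦ 2/3  <
a = 1, b = 1 ↦ 1  ≥
So 3 of the 16 assignments meet the threshold.

3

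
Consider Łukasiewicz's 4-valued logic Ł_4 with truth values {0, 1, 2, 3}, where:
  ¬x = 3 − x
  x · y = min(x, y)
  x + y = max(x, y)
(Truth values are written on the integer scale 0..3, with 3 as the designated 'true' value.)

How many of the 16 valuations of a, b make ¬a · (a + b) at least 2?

a = 0, b = 0 ↦ 0  <
a = 0, b = 1 ↦ 1  <
a = 0, b = 2 ↦ 2  ≥
a = 0, b = 3 ↦ 3  ≥
a = 1, b = 0 ↦ 1  <
a = 1, b = 1 ↦ 1  <
a = 1, b = 2 ↦ 2  ≥
a = 1, b = 3 ↦ 2  ≥
a = 2, b = 0 ↦ 1  <
a = 2, b = 1 ↦ 1  <
a = 2, b = 2 ↦ 1  <
a = 2, b = 3 ↦ 1  <
a = 3, b = 0 ↦ 0  <
a = 3, b = 1 ↦ 0  <
a = 3, b = 2 ↦ 0  <
a = 3, b = 3 ↦ 0  <
So 4 of the 16 assignments meet the threshold.

4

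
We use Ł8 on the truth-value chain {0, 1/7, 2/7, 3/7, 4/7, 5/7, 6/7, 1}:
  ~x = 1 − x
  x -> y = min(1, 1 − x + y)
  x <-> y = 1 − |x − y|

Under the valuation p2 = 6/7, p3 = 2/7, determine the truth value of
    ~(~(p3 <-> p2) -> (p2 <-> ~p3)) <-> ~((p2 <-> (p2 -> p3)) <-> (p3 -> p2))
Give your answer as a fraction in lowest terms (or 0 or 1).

p3 <-> p2 = 2/7 <-> 6/7 = 3/7
~(p3 <-> p2) = ~3/7 = 4/7
~p3 = ~2/7 = 5/7
p2 <-> ~p3 = 6/7 <-> 5/7 = 6/7
~(p3 <-> p2) -> (p2 <-> ~p3) = 4/7 -> 6/7 = 1
~(~(p3 <-> p2) -> (p2 <-> ~p3)) = ~1 = 0
p2 -> p3 = 6/7 -> 2/7 = 3/7
p2 <-> (p2 -> p3) = 6/7 <-> 3/7 = 4/7
p3 -> p2 = 2/7 -> 6/7 = 1
(p2 <-> (p2 -> p3)) <-> (p3 -> p2) = 4/7 <-> 1 = 4/7
~((p2 <-> (p2 -> p3)) <-> (p3 -> p2)) = ~4/7 = 3/7
~(~(p3 <-> p2) -> (p2 <-> ~p3)) <-> ~((p2 <-> (p2 -> p3)) <-> (p3 -> p2)) = 0 <-> 3/7 = 4/7

4/7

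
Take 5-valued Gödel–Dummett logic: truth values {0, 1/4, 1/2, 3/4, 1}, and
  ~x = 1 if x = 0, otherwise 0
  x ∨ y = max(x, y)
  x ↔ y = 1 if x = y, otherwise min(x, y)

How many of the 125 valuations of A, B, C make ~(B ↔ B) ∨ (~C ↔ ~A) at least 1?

value 1: 85 assignments (counts)
value 0: 40 assignments
So 85 of the 125 assignments meet the threshold.

85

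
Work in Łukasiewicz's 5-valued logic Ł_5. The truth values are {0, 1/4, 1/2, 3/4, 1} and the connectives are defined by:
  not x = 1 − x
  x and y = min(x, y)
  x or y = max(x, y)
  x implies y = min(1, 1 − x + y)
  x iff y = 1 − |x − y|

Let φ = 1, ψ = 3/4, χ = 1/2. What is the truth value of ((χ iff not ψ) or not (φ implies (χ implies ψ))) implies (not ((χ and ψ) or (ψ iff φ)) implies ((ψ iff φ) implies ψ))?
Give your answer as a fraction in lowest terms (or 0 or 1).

1

not ψ = not 3/4 = 1/4
χ iff not ψ = 1/2 iff 1/4 = 3/4
χ implies ψ = 1/2 implies 3/4 = 1
φ implies (χ implies ψ) = 1 implies 1 = 1
not (φ implies (χ implies ψ)) = not 1 = 0
(χ iff not ψ) or not (φ implies (χ implies ψ)) = 3/4 or 0 = 3/4
χ and ψ = 1/2 and 3/4 = 1/2
ψ iff φ = 3/4 iff 1 = 3/4
(χ and ψ) or (ψ iff φ) = 1/2 or 3/4 = 3/4
not ((χ and ψ) or (ψ iff φ)) = not 3/4 = 1/4
ψ iff φ = 3/4 iff 1 = 3/4
(ψ iff φ) implies ψ = 3/4 implies 3/4 = 1
not ((χ and ψ) or (ψ iff φ)) implies ((ψ iff φ) implies ψ) = 1/4 implies 1 = 1
((χ iff not ψ) or not (φ implies (χ implies ψ))) implies (not ((χ and ψ) or (ψ iff φ)) implies ((ψ iff φ) implies ψ)) = 3/4 implies 1 = 1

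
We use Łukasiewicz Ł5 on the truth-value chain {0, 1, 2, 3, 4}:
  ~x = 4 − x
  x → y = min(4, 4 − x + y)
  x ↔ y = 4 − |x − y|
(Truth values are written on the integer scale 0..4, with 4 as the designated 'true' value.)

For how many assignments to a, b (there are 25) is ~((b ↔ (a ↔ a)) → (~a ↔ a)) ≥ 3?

4

value 4: 2 assignments (counts)
value 3: 2 assignments (counts)
value 2: 4 assignments
value 1: 4 assignments
value 0: 13 assignments
So 4 of the 25 assignments meet the threshold.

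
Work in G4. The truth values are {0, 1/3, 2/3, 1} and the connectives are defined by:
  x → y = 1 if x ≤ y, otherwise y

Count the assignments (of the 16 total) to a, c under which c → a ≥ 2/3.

a = 0, c = 0 ↦ 1  ≥
a = 0, c = 1/3 ↦ 0  <
a = 0, c = 2/3 ↦ 0  <
a = 0, c = 1 ↦ 0  <
a = 1/3, c = 0 ↦ 1  ≥
a = 1/3, c = 1/3 ↦ 1  ≥
a = 1/3, c = 2/3 ↦ 1/3  <
a = 1/3, c = 1 ↦ 1/3  <
a = 2/3, c = 0 ↦ 1  ≥
a = 2/3, c = 1/3 ↦ 1  ≥
a = 2/3, c = 2/3 ↦ 1  ≥
a = 2/3, c = 1 ↦ 2/3  ≥
a = 1, c = 0 ↦ 1  ≥
a = 1, c = 1/3 ↦ 1  ≥
a = 1, c = 2/3 ↦ 1  ≥
a = 1, c = 1 ↦ 1  ≥
So 11 of the 16 assignments meet the threshold.

11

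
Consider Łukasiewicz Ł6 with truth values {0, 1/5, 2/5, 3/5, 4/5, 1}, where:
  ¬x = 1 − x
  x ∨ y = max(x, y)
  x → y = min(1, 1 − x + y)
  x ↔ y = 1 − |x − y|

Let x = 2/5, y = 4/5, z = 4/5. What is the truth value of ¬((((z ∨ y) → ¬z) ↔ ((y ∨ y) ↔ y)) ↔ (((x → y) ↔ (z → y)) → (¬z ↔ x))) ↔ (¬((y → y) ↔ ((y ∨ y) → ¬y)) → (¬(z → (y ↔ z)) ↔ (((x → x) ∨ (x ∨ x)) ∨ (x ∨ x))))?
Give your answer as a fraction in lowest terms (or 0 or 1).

z ∨ y = 4/5 ∨ 4/5 = 4/5
¬z = ¬4/5 = 1/5
(z ∨ y) → ¬z = 4/5 → 1/5 = 2/5
y ∨ y = 4/5 ∨ 4/5 = 4/5
(y ∨ y) ↔ y = 4/5 ↔ 4/5 = 1
((z ∨ y) → ¬z) ↔ ((y ∨ y) ↔ y) = 2/5 ↔ 1 = 2/5
x → y = 2/5 → 4/5 = 1
z → y = 4/5 → 4/5 = 1
(x → y) ↔ (z → y) = 1 ↔ 1 = 1
¬z = ¬4/5 = 1/5
¬z ↔ x = 1/5 ↔ 2/5 = 4/5
((x → y) ↔ (z → y)) → (¬z ↔ x) = 1 → 4/5 = 4/5
(((z ∨ y) → ¬z) ↔ ((y ∨ y) ↔ y)) ↔ (((x → y) ↔ (z → y)) → (¬z ↔ x)) = 2/5 ↔ 4/5 = 3/5
¬((((z ∨ y) → ¬z) ↔ ((y ∨ y) ↔ y)) ↔ (((x → y) ↔ (z → y)) → (¬z ↔ x))) = ¬3/5 = 2/5
y → y = 4/5 → 4/5 = 1
y ∨ y = 4/5 ∨ 4/5 = 4/5
¬y = ¬4/5 = 1/5
(y ∨ y) → ¬y = 4/5 → 1/5 = 2/5
(y → y) ↔ ((y ∨ y) → ¬y) = 1 ↔ 2/5 = 2/5
¬((y → y) ↔ ((y ∨ y) → ¬y)) = ¬2/5 = 3/5
y ↔ z = 4/5 ↔ 4/5 = 1
z → (y ↔ z) = 4/5 → 1 = 1
¬(z → (y ↔ z)) = ¬1 = 0
x → x = 2/5 → 2/5 = 1
x ∨ x = 2/5 ∨ 2/5 = 2/5
(x → x) ∨ (x ∨ x) = 1 ∨ 2/5 = 1
x ∨ x = 2/5 ∨ 2/5 = 2/5
((x → x) ∨ (x ∨ x)) ∨ (x ∨ x) = 1 ∨ 2/5 = 1
¬(z → (y ↔ z)) ↔ (((x → x) ∨ (x ∨ x)) ∨ (x ∨ x)) = 0 ↔ 1 = 0
¬((y → y) ↔ ((y ∨ y) → ¬y)) → (¬(z → (y ↔ z)) ↔ (((x → x) ∨ (x ∨ x)) ∨ (x ∨ x))) = 3/5 → 0 = 2/5
¬((((z ∨ y) → ¬z) ↔ ((y ∨ y) ↔ y)) ↔ (((x → y) ↔ (z → y)) → (¬z ↔ x))) ↔ (¬((y → y) ↔ ((y ∨ y) → ¬y)) → (¬(z → (y ↔ z)) ↔ (((x → x) ∨ (x ∨ x)) ∨ (x ∨ x)))) = 2/5 ↔ 2/5 = 1

1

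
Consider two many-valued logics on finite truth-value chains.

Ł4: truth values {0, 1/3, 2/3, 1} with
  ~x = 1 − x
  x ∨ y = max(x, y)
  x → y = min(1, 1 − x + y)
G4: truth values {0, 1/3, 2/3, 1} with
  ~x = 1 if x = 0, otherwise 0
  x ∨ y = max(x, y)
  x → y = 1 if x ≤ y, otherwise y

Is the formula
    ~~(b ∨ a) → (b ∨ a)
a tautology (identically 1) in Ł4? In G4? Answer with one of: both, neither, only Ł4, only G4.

In Ł4: every assignment gives 1 — tautology.
In G4: at a = 0, b = 1/3 the value is 1/3 — not a tautology.

only Ł4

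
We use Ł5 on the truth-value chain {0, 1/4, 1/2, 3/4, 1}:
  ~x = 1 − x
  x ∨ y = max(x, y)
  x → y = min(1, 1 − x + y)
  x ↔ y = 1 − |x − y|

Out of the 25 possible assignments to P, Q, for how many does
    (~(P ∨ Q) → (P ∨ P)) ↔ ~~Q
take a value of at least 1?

9

value 1: 9 assignments (counts)
value 3/4: 6 assignments
value 1/2: 4 assignments
value 1/4: 3 assignments
value 0: 3 assignments
So 9 of the 25 assignments meet the threshold.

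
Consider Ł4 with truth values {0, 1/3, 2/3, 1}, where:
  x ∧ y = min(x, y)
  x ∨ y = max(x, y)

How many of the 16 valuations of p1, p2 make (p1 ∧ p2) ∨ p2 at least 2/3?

8

p1 = 0, p2 = 0 ↦ 0  <
p1 = 0, p2 = 1/3 ↦ 1/3  <
p1 = 0, p2 = 2/3 ↦ 2/3  ≥
p1 = 0, p2 = 1 ↦ 1  ≥
p1 = 1/3, p2 = 0 ↦ 0  <
p1 = 1/3, p2 = 1/3 ↦ 1/3  <
p1 = 1/3, p2 = 2/3 ↦ 2/3  ≥
p1 = 1/3, p2 = 1 ↦ 1  ≥
p1 = 2/3, p2 = 0 ↦ 0  <
p1 = 2/3, p2 = 1/3 ↦ 1/3  <
p1 = 2/3, p2 = 2/3 ↦ 2/3  ≥
p1 = 2/3, p2 = 1 ↦ 1  ≥
p1 = 1, p2 = 0 ↦ 0  <
p1 = 1, p2 = 1/3 ↦ 1/3  <
p1 = 1, p2 = 2/3 ↦ 2/3  ≥
p1 = 1, p2 = 1 ↦ 1  ≥
So 8 of the 16 assignments meet the threshold.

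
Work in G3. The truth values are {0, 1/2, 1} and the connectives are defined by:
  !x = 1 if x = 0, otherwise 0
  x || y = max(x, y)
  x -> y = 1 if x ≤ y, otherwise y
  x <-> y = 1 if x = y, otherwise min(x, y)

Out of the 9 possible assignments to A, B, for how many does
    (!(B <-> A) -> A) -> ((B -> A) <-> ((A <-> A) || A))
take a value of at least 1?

A = 0, B = 0 ↦ 1  ≥
A = 0, B = 1/2 ↦ 1  ≥
A = 0, B = 1 ↦ 1  ≥
A = 1/2, B = 0 ↦ 1  ≥
A = 1/2, B = 1/2 ↦ 1  ≥
A = 1/2, B = 1 ↦ 1/2  <
A = 1, B = 0 ↦ 1  ≥
A = 1, B = 1/2 ↦ 1  ≥
A = 1, B = 1 ↦ 1  ≥
So 8 of the 9 assignments meet the threshold.

8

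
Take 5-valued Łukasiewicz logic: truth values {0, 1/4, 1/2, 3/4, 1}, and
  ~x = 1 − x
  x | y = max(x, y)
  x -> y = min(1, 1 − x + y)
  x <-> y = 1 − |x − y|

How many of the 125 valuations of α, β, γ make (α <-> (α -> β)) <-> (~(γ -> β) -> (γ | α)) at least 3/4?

value 1: 15 assignments (counts)
value 3/4: 25 assignments (counts)
value 1/2: 30 assignments
value 1/4: 25 assignments
value 0: 30 assignments
So 40 of the 125 assignments meet the threshold.

40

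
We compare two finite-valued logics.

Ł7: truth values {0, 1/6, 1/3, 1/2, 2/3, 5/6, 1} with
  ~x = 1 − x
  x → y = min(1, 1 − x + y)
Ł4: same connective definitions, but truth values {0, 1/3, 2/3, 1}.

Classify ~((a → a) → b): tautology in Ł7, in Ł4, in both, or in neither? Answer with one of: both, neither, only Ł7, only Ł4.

neither

In Ł7: at a = 0, b = 1/6 the value is 5/6 — not a tautology.
In Ł4: at a = 0, b = 1/3 the value is 2/3 — not a tautology.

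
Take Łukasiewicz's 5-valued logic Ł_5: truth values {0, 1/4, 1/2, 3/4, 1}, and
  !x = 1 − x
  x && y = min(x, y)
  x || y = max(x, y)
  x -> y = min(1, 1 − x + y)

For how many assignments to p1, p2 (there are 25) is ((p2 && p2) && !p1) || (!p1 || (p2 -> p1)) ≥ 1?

value 1: 19 assignments (counts)
value 3/4: 5 assignments
value 1/2: 1 assignment
So 19 of the 25 assignments meet the threshold.

19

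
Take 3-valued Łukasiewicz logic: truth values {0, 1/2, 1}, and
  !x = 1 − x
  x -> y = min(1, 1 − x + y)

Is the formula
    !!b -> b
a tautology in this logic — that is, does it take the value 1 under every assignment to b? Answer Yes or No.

Yes

b = 0 ↦ 1
b = 1/2 ↦ 1
b = 1 ↦ 1
Every assignment gives a value ≥ 1.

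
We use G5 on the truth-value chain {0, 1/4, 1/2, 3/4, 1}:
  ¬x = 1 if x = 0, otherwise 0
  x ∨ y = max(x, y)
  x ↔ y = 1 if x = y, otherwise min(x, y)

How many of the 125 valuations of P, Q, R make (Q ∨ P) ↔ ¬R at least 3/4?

value 1: 13 assignments (counts)
value 3/4: 7 assignments (counts)
value 1/2: 5 assignments
value 1/4: 3 assignments
value 0: 97 assignments
So 20 of the 125 assignments meet the threshold.

20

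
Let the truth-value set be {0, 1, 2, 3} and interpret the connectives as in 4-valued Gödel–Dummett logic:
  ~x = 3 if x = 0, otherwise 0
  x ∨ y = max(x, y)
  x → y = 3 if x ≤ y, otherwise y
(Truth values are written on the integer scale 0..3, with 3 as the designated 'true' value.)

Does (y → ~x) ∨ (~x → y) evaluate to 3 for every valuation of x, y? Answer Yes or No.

x = 0, y = 0 ↦ 3
x = 0, y = 1 ↦ 3
x = 0, y = 2 ↦ 3
x = 0, y = 3 ↦ 3
x = 1, y = 0 ↦ 3
x = 1, y = 1 ↦ 3
x = 1, y = 2 ↦ 3
x = 1, y = 3 ↦ 3
x = 2, y = 0 ↦ 3
x = 2, y = 1 ↦ 3
x = 2, y = 2 ↦ 3
x = 2, y = 3 ↦ 3
x = 3, y = 0 ↦ 3
x = 3, y = 1 ↦ 3
x = 3, y = 2 ↦ 3
x = 3, y = 3 ↦ 3
Every assignment gives a value ≥ 3.

Yes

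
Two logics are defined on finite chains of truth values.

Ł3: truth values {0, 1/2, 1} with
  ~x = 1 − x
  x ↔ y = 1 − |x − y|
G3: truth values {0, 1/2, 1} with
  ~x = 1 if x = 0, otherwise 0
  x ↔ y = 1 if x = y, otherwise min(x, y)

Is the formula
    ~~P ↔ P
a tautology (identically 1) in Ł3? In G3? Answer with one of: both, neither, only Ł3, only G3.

only Ł3

In Ł3: every assignment gives 1 — tautology.
In G3: at P = 1/2 the value is 1/2 — not a tautology.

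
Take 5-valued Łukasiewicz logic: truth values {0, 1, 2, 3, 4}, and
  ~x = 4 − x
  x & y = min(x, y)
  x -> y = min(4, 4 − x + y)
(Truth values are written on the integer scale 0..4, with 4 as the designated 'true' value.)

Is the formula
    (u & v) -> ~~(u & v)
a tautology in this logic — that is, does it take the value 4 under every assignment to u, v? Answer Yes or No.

At u = 3, v = 3, for instance:
u & v = 3 & 3 = 3
~(u & v) = ~3 = 1
~~(u & v) = ~1 = 3
(u & v) -> ~~(u & v) = 3 -> 3 = 4
and checking the remaining 24 assignments likewise gives ≥ 4 in every case.

Yes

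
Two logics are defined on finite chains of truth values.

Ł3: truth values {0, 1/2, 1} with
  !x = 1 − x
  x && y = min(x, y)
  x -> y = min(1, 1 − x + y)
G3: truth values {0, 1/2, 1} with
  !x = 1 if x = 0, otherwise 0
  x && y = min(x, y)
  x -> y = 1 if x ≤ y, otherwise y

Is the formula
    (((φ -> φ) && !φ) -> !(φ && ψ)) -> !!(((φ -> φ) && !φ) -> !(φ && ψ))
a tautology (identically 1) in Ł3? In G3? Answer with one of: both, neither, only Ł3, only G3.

both

In Ł3: every assignment gives 1 — tautology.
In G3: every assignment gives 1 — tautology.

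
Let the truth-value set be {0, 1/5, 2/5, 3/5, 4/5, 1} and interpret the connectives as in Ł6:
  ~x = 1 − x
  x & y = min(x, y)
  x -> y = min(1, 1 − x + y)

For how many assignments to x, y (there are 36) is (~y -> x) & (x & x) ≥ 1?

value 1: 6 assignments (counts)
value 4/5: 6 assignments
value 3/5: 6 assignments
value 2/5: 6 assignments
value 1/5: 6 assignments
value 0: 6 assignments
So 6 of the 36 assignments meet the threshold.

6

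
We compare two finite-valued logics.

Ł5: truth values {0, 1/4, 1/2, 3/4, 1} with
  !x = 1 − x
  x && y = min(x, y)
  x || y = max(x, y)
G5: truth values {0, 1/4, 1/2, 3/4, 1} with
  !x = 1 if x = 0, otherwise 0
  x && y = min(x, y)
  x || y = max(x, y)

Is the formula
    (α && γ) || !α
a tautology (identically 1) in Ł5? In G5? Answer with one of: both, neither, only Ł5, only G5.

In Ł5: at α = 1/4, γ = 0 the value is 3/4 — not a tautology.
In G5: at α = 1/4, γ = 0 the value is 0 — not a tautology.

neither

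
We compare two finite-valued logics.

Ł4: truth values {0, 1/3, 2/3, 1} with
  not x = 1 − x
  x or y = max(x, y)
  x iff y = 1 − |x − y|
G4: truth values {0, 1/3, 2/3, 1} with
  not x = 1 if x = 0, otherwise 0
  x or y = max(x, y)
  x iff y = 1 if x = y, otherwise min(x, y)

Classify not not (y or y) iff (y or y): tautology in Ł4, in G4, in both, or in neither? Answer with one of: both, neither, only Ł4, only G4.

only Ł4

In Ł4: every assignment gives 1 — tautology.
In G4: at y = 1/3 the value is 1/3 — not a tautology.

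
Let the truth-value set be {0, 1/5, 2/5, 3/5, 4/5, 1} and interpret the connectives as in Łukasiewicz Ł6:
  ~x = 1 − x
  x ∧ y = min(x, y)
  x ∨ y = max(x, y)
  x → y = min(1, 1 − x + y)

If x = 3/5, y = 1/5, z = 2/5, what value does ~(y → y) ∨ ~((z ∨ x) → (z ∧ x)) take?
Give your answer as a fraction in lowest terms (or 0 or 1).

1/5

y → y = 1/5 → 1/5 = 1
~(y → y) = ~1 = 0
z ∨ x = 2/5 ∨ 3/5 = 3/5
z ∧ x = 2/5 ∧ 3/5 = 2/5
(z ∨ x) → (z ∧ x) = 3/5 → 2/5 = 4/5
~((z ∨ x) → (z ∧ x)) = ~4/5 = 1/5
~(y → y) ∨ ~((z ∨ x) → (z ∧ x)) = 0 ∨ 1/5 = 1/5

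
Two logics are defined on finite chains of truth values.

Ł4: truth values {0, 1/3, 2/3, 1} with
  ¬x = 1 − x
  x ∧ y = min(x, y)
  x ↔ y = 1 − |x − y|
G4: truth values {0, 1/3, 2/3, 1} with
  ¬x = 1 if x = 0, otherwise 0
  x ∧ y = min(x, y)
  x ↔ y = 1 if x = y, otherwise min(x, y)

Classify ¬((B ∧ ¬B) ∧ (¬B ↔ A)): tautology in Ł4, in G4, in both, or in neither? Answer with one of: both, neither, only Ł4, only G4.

In Ł4: at A = 0, B = 1/3 the value is 2/3 — not a tautology.
In G4: every assignment gives 1 — tautology.

only G4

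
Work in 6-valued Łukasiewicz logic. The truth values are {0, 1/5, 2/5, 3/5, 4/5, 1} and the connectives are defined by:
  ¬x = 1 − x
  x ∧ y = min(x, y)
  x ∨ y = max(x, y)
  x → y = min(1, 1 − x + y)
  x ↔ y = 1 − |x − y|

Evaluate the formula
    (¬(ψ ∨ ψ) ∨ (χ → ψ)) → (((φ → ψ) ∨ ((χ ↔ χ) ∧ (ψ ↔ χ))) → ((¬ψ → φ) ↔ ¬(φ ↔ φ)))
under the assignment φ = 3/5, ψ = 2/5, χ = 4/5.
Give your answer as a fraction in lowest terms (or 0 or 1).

3/5

ψ ∨ ψ = 2/5 ∨ 2/5 = 2/5
¬(ψ ∨ ψ) = ¬2/5 = 3/5
χ → ψ = 4/5 → 2/5 = 3/5
¬(ψ ∨ ψ) ∨ (χ → ψ) = 3/5 ∨ 3/5 = 3/5
φ → ψ = 3/5 → 2/5 = 4/5
χ ↔ χ = 4/5 ↔ 4/5 = 1
ψ ↔ χ = 2/5 ↔ 4/5 = 3/5
(χ ↔ χ) ∧ (ψ ↔ χ) = 1 ∧ 3/5 = 3/5
(φ → ψ) ∨ ((χ ↔ χ) ∧ (ψ ↔ χ)) = 4/5 ∨ 3/5 = 4/5
¬ψ = ¬2/5 = 3/5
¬ψ → φ = 3/5 → 3/5 = 1
φ ↔ φ = 3/5 ↔ 3/5 = 1
¬(φ ↔ φ) = ¬1 = 0
(¬ψ → φ) ↔ ¬(φ ↔ φ) = 1 ↔ 0 = 0
((φ → ψ) ∨ ((χ ↔ χ) ∧ (ψ ↔ χ))) → ((¬ψ → φ) ↔ ¬(φ ↔ φ)) = 4/5 → 0 = 1/5
(¬(ψ ∨ ψ) ∨ (χ → ψ)) → (((φ → ψ) ∨ ((χ ↔ χ) ∧ (ψ ↔ χ))) → ((¬ψ → φ) ↔ ¬(φ ↔ φ))) = 3/5 → 1/5 = 3/5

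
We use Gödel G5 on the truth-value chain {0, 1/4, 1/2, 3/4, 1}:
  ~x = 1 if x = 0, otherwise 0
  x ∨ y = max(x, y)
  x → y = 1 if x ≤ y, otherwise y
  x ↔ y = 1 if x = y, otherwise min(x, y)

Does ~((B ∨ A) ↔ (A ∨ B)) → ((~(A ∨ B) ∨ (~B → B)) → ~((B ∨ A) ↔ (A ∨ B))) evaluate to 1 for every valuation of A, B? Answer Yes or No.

Yes

At A = 3/4, B = 3/4, for instance:
B ∨ A = 3/4 ∨ 3/4 = 3/4
A ∨ B = 3/4 ∨ 3/4 = 3/4
(B ∨ A) ↔ (A ∨ B) = 3/4 ↔ 3/4 = 1
~((B ∨ A) ↔ (A ∨ B)) = ~1 = 0
A ∨ B = 3/4 ∨ 3/4 = 3/4
~(A ∨ B) = ~3/4 = 0
~B = ~3/4 = 0
~B → B = 0 → 3/4 = 1
~(A ∨ B) ∨ (~B → B) = 0 ∨ 1 = 1
(~(A ∨ B) ∨ (~B → B)) → ~((B ∨ A) ↔ (A ∨ B)) = 1 → 0 = 0
~((B ∨ A) ↔ (A ∨ B)) → ((~(A ∨ B) ∨ (~B → B)) → ~((B ∨ A) ↔ (A ∨ B))) = 0 → 0 = 1
and checking the remaining 24 assignments likewise gives ≥ 1 in every case.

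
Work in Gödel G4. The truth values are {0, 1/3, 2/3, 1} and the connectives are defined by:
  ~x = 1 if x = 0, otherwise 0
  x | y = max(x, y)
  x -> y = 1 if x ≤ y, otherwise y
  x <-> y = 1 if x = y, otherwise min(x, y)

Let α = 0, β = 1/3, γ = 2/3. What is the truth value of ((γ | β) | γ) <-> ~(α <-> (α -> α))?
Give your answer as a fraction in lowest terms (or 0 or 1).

2/3

γ | β = 2/3 | 1/3 = 2/3
(γ | β) | γ = 2/3 | 2/3 = 2/3
α -> α = 0 -> 0 = 1
α <-> (α -> α) = 0 <-> 1 = 0
~(α <-> (α -> α)) = ~0 = 1
((γ | β) | γ) <-> ~(α <-> (α -> α)) = 2/3 <-> 1 = 2/3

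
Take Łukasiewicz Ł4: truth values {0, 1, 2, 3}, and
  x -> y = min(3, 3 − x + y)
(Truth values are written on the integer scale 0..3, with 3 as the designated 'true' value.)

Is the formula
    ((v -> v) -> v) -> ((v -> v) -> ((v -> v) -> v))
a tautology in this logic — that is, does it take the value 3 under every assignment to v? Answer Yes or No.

Yes

v = 0 ↦ 3
v = 1 ↦ 3
v = 2 ↦ 3
v = 3 ↦ 3
Every assignment gives a value ≥ 3.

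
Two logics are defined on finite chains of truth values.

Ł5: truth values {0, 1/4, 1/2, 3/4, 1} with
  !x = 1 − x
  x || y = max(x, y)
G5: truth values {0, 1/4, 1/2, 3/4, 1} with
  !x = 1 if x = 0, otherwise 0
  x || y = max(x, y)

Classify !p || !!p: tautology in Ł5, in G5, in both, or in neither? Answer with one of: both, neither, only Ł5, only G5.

only G5

In Ł5: at p = 1/4 the value is 3/4 — not a tautology.
In G5: every assignment gives 1 — tautology.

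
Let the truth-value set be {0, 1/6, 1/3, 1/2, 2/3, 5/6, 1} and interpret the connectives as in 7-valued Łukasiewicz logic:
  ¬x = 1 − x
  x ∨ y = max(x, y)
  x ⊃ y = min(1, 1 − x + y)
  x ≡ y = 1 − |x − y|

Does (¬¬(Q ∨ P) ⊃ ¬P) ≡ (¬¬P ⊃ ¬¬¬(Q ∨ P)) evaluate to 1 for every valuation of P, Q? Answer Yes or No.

At P = 1/6, Q = 1, for instance:
Q ∨ P = 1 ∨ 1/6 = 1
¬(Q ∨ P) = ¬1 = 0
¬¬(Q ∨ P) = ¬0 = 1
¬P = ¬1/6 = 5/6
¬¬(Q ∨ P) ⊃ ¬P = 1 ⊃ 5/6 = 5/6
¬¬P = ¬5/6 = 1/6
¬¬¬(Q ∨ P) = ¬1 = 0
¬¬P ⊃ ¬¬¬(Q ∨ P) = 1/6 ⊃ 0 = 5/6
(¬¬(Q ∨ P) ⊃ ¬P) ≡ (¬¬P ⊃ ¬¬¬(Q ∨ P)) = 5/6 ≡ 5/6 = 1
and checking the remaining 48 assignments likewise gives ≥ 1 in every case.

Yes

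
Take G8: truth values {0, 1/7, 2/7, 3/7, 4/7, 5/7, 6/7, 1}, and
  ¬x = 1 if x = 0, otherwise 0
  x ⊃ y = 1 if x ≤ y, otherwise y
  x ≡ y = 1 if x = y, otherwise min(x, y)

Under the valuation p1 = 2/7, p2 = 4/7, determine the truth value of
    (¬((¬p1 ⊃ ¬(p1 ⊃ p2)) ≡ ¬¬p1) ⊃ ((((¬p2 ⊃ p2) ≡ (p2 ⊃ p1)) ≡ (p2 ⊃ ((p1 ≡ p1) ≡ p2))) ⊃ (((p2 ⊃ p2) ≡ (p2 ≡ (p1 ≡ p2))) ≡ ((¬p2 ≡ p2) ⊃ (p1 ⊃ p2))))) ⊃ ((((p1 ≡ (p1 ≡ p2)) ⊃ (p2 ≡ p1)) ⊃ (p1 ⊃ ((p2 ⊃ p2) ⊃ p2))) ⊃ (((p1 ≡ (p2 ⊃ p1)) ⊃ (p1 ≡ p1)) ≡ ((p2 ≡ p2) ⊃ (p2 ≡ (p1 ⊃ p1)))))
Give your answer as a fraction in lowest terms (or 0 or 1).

4/7

¬p1 = ¬2/7 = 0
p1 ⊃ p2 = 2/7 ⊃ 4/7 = 1
¬(p1 ⊃ p2) = ¬1 = 0
¬p1 ⊃ ¬(p1 ⊃ p2) = 0 ⊃ 0 = 1
¬p1 = ¬2/7 = 0
¬¬p1 = ¬0 = 1
(¬p1 ⊃ ¬(p1 ⊃ p2)) ≡ ¬¬p1 = 1 ≡ 1 = 1
¬((¬p1 ⊃ ¬(p1 ⊃ p2)) ≡ ¬¬p1) = ¬1 = 0
¬p2 = ¬4/7 = 0
¬p2 ⊃ p2 = 0 ⊃ 4/7 = 1
p2 ⊃ p1 = 4/7 ⊃ 2/7 = 2/7
(¬p2 ⊃ p2) ≡ (p2 ⊃ p1) = 1 ≡ 2/7 = 2/7
p1 ≡ p1 = 2/7 ≡ 2/7 = 1
(p1 ≡ p1) ≡ p2 = 1 ≡ 4/7 = 4/7
p2 ⊃ ((p1 ≡ p1) ≡ p2) = 4/7 ⊃ 4/7 = 1
((¬p2 ⊃ p2) ≡ (p2 ⊃ p1)) ≡ (p2 ⊃ ((p1 ≡ p1) ≡ p2)) = 2/7 ≡ 1 = 2/7
p2 ⊃ p2 = 4/7 ⊃ 4/7 = 1
p1 ≡ p2 = 2/7 ≡ 4/7 = 2/7
p2 ≡ (p1 ≡ p2) = 4/7 ≡ 2/7 = 2/7
(p2 ⊃ p2) ≡ (p2 ≡ (p1 ≡ p2)) = 1 ≡ 2/7 = 2/7
¬p2 = ¬4/7 = 0
¬p2 ≡ p2 = 0 ≡ 4/7 = 0
p1 ⊃ p2 = 2/7 ⊃ 4/7 = 1
(¬p2 ≡ p2) ⊃ (p1 ⊃ p2) = 0 ⊃ 1 = 1
((p2 ⊃ p2) ≡ (p2 ≡ (p1 ≡ p2))) ≡ ((¬p2 ≡ p2) ⊃ (p1 ⊃ p2)) = 2/7 ≡ 1 = 2/7
(((¬p2 ⊃ p2) ≡ (p2 ⊃ p1)) ≡ (p2 ⊃ ((p1 ≡ p1) ≡ p2))) ⊃ (((p2 ⊃ p2) ≡ (p2 ≡ (p1 ≡ p2))) ≡ ((¬p2 ≡ p2) ⊃ (p1 ⊃ p2))) = 2/7 ⊃ 2/7 = 1
¬((¬p1 ⊃ ¬(p1 ⊃ p2)) ≡ ¬¬p1) ⊃ ((((¬p2 ⊃ p2) ≡ (p2 ⊃ p1)) ≡ (p2 ⊃ ((p1 ≡ p1) ≡ p2))) ⊃ (((p2 ⊃ p2) ≡ (p2 ≡ (p1 ≡ p2))) ≡ ((¬p2 ≡ p2) ⊃ (p1 ⊃ p2)))) = 0 ⊃ 1 = 1
p1 ≡ p2 = 2/7 ≡ 4/7 = 2/7
p1 ≡ (p1 ≡ p2) = 2/7 ≡ 2/7 = 1
p2 ≡ p1 = 4/7 ≡ 2/7 = 2/7
(p1 ≡ (p1 ≡ p2)) ⊃ (p2 ≡ p1) = 1 ⊃ 2/7 = 2/7
p2 ⊃ p2 = 4/7 ⊃ 4/7 = 1
(p2 ⊃ p2) ⊃ p2 = 1 ⊃ 4/7 = 4/7
p1 ⊃ ((p2 ⊃ p2) ⊃ p2) = 2/7 ⊃ 4/7 = 1
((p1 ≡ (p1 ≡ p2)) ⊃ (p2 ≡ p1)) ⊃ (p1 ⊃ ((p2 ⊃ p2) ⊃ p2)) = 2/7 ⊃ 1 = 1
p2 ⊃ p1 = 4/7 ⊃ 2/7 = 2/7
p1 ≡ (p2 ⊃ p1) = 2/7 ≡ 2/7 = 1
p1 ≡ p1 = 2/7 ≡ 2/7 = 1
(p1 ≡ (p2 ⊃ p1)) ⊃ (p1 ≡ p1) = 1 ⊃ 1 = 1
p2 ≡ p2 = 4/7 ≡ 4/7 = 1
p1 ⊃ p1 = 2/7 ⊃ 2/7 = 1
p2 ≡ (p1 ⊃ p1) = 4/7 ≡ 1 = 4/7
(p2 ≡ p2) ⊃ (p2 ≡ (p1 ⊃ p1)) = 1 ⊃ 4/7 = 4/7
((p1 ≡ (p2 ⊃ p1)) ⊃ (p1 ≡ p1)) ≡ ((p2 ≡ p2) ⊃ (p2 ≡ (p1 ⊃ p1))) = 1 ≡ 4/7 = 4/7
(((p1 ≡ (p1 ≡ p2)) ⊃ (p2 ≡ p1)) ⊃ (p1 ⊃ ((p2 ⊃ p2) ⊃ p2))) ⊃ (((p1 ≡ (p2 ⊃ p1)) ⊃ (p1 ≡ p1)) ≡ ((p2 ≡ p2) ⊃ (p2 ≡ (p1 ⊃ p1)))) = 1 ⊃ 4/7 = 4/7
(¬((¬p1 ⊃ ¬(p1 ⊃ p2)) ≡ ¬¬p1) ⊃ ((((¬p2 ⊃ p2) ≡ (p2 ⊃ p1)) ≡ (p2 ⊃ ((p1 ≡ p1) ≡ p2))) ⊃ (((p2 ⊃ p2) ≡ (p2 ≡ (p1 ≡ p2))) ≡ ((¬p2 ≡ p2) ⊃ (p1 ⊃ p2))))) ⊃ ((((p1 ≡ (p1 ≡ p2)) ⊃ (p2 ≡ p1)) ⊃ (p1 ⊃ ((p2 ⊃ p2) ⊃ p2))) ⊃ (((p1 ≡ (p2 ⊃ p1)) ⊃ (p1 ≡ p1)) ≡ ((p2 ≡ p2) ⊃ (p2 ≡ (p1 ⊃ p1))))) = 1 ⊃ 4/7 = 4/7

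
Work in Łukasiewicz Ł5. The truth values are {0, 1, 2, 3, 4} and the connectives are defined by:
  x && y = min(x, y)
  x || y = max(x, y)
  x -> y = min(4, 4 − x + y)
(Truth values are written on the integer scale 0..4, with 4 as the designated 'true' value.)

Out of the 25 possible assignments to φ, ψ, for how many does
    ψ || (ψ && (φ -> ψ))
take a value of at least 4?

5

value 4: 5 assignments (counts)
value 3: 5 assignments
value 2: 5 assignments
value 1: 5 assignments
value 0: 5 assignments
So 5 of the 25 assignments meet the threshold.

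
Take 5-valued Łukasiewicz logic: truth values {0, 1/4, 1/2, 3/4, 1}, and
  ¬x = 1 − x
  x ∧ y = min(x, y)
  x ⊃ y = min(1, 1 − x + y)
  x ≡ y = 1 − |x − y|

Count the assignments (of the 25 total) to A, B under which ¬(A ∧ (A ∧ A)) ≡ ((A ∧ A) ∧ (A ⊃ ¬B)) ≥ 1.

value 1: 7 assignments (counts)
value 3/4: 2 assignments
value 1/2: 9 assignments
value 1/4: 1 assignment
value 0: 6 assignments
So 7 of the 25 assignments meet the threshold.

7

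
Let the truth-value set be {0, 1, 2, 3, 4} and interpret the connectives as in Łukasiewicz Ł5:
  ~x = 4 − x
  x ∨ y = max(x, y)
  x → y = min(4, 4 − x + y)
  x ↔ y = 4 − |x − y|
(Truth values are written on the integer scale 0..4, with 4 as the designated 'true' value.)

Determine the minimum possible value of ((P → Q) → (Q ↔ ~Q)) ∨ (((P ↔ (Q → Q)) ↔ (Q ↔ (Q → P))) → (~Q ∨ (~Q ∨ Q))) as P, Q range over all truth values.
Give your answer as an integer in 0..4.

Take P = 1, Q = 1:
P → Q = 1 → 1 = 4
~Q = ~1 = 3
Q ↔ ~Q = 1 ↔ 3 = 2
(P → Q) → (Q ↔ ~Q) = 4 → 2 = 2
Q → Q = 1 → 1 = 4
P ↔ (Q → Q) = 1 ↔ 4 = 1
Q → P = 1 → 1 = 4
Q ↔ (Q → P) = 1 ↔ 4 = 1
(P ↔ (Q → Q)) ↔ (Q ↔ (Q → P)) = 1 ↔ 1 = 4
~Q = ~1 = 3
~Q = ~1 = 3
~Q ∨ Q = 3 ∨ 1 = 3
~Q ∨ (~Q ∨ Q) = 3 ∨ 3 = 3
((P ↔ (Q → Q)) ↔ (Q ↔ (Q → P))) → (~Q ∨ (~Q ∨ Q)) = 4 → 3 = 3
((P → Q) → (Q ↔ ~Q)) ∨ (((P ↔ (Q → Q)) ↔ (Q ↔ (Q → P))) → (~Q ∨ (~Q ∨ Q))) = 2 ∨ 3 = 3
No assignment yields a value below 3, so this is the minimum.

3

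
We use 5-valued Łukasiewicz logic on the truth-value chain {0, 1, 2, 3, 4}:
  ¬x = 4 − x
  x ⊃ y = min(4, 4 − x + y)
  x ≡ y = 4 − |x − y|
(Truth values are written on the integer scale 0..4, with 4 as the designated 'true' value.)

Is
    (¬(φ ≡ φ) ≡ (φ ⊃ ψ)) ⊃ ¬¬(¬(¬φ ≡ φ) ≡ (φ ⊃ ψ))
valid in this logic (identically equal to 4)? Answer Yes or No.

Counterexample: take φ = 4, ψ = 0.
φ ≡ φ = 4 ≡ 4 = 4
¬(φ ≡ φ) = ¬4 = 0
φ ⊃ ψ = 4 ⊃ 0 = 0
¬(φ ≡ φ) ≡ (φ ⊃ ψ) = 0 ≡ 0 = 4
¬φ = ¬4 = 0
¬φ ≡ φ = 0 ≡ 4 = 0
¬(¬φ ≡ φ) = ¬0 = 4
φ ⊃ ψ = 4 ⊃ 0 = 0
¬(¬φ ≡ φ) ≡ (φ ⊃ ψ) = 4 ≡ 0 = 0
¬(¬(¬φ ≡ φ) ≡ (φ ⊃ ψ)) = ¬0 = 4
¬¬(¬(¬φ ≡ φ) ≡ (φ ⊃ ψ)) = ¬4 = 0
(¬(φ ≡ φ) ≡ (φ ⊃ ψ)) ⊃ ¬¬(¬(¬φ ≡ φ) ≡ (φ ⊃ ψ)) = 4 ⊃ 0 = 0
This gives 0 ≠ 4.

No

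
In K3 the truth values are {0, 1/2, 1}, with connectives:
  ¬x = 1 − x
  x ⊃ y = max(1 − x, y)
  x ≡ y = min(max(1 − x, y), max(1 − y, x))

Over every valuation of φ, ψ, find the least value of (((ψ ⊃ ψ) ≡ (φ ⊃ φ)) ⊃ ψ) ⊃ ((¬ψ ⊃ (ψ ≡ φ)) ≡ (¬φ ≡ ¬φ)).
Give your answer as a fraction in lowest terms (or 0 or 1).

Take φ = 0, ψ = 1/2:
ψ ⊃ ψ = 1/2 ⊃ 1/2 = 1/2
φ ⊃ φ = 0 ⊃ 0 = 1
(ψ ⊃ ψ) ≡ (φ ⊃ φ) = 1/2 ≡ 1 = 1/2
((ψ ⊃ ψ) ≡ (φ ⊃ φ)) ⊃ ψ = 1/2 ⊃ 1/2 = 1/2
¬ψ = ¬1/2 = 1/2
ψ ≡ φ = 1/2 ≡ 0 = 1/2
¬ψ ⊃ (ψ ≡ φ) = 1/2 ⊃ 1/2 = 1/2
¬φ = ¬0 = 1
¬φ = ¬0 = 1
¬φ ≡ ¬φ = 1 ≡ 1 = 1
(¬ψ ⊃ (ψ ≡ φ)) ≡ (¬φ ≡ ¬φ) = 1/2 ≡ 1 = 1/2
(((ψ ⊃ ψ) ≡ (φ ⊃ φ)) ⊃ ψ) ⊃ ((¬ψ ⊃ (ψ ≡ φ)) ≡ (¬φ ≡ ¬φ)) = 1/2 ⊃ 1/2 = 1/2
No assignment yields a value below 1/2, so this is the minimum.

1/2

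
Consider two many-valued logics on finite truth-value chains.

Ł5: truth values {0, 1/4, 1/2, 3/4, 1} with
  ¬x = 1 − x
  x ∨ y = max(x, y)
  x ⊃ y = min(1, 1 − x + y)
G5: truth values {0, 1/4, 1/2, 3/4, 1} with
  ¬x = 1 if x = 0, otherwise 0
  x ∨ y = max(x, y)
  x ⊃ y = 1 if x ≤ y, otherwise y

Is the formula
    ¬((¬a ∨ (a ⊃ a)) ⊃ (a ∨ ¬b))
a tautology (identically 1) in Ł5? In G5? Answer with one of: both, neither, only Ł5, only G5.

In Ł5: at a = 0, b = 0 the value is 0 — not a tautology.
In G5: at a = 0, b = 0 the value is 0 — not a tautology.

neither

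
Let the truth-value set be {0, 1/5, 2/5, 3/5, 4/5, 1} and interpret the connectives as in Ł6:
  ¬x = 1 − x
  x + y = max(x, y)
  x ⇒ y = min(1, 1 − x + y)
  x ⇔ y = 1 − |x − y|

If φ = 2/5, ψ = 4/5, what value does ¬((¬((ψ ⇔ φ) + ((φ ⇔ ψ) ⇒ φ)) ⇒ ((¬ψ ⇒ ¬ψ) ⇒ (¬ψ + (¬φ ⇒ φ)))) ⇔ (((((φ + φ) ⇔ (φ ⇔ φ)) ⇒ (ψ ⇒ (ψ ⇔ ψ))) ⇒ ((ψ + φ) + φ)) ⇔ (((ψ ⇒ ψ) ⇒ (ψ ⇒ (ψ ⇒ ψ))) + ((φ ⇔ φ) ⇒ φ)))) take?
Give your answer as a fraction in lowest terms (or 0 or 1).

1/5

ψ ⇔ φ = 4/5 ⇔ 2/5 = 3/5
φ ⇔ ψ = 2/5 ⇔ 4/5 = 3/5
(φ ⇔ ψ) ⇒ φ = 3/5 ⇒ 2/5 = 4/5
(ψ ⇔ φ) + ((φ ⇔ ψ) ⇒ φ) = 3/5 + 4/5 = 4/5
¬((ψ ⇔ φ) + ((φ ⇔ ψ) ⇒ φ)) = ¬4/5 = 1/5
¬ψ = ¬4/5 = 1/5
¬ψ = ¬4/5 = 1/5
¬ψ ⇒ ¬ψ = 1/5 ⇒ 1/5 = 1
¬ψ = ¬4/5 = 1/5
¬φ = ¬2/5 = 3/5
¬φ ⇒ φ = 3/5 ⇒ 2/5 = 4/5
¬ψ + (¬φ ⇒ φ) = 1/5 + 4/5 = 4/5
(¬ψ ⇒ ¬ψ) ⇒ (¬ψ + (¬φ ⇒ φ)) = 1 ⇒ 4/5 = 4/5
¬((ψ ⇔ φ) + ((φ ⇔ ψ) ⇒ φ)) ⇒ ((¬ψ ⇒ ¬ψ) ⇒ (¬ψ + (¬φ ⇒ φ))) = 1/5 ⇒ 4/5 = 1
φ + φ = 2/5 + 2/5 = 2/5
φ ⇔ φ = 2/5 ⇔ 2/5 = 1
(φ + φ) ⇔ (φ ⇔ φ) = 2/5 ⇔ 1 = 2/5
ψ ⇔ ψ = 4/5 ⇔ 4/5 = 1
ψ ⇒ (ψ ⇔ ψ) = 4/5 ⇒ 1 = 1
((φ + φ) ⇔ (φ ⇔ φ)) ⇒ (ψ ⇒ (ψ ⇔ ψ)) = 2/5 ⇒ 1 = 1
ψ + φ = 4/5 + 2/5 = 4/5
(ψ + φ) + φ = 4/5 + 2/5 = 4/5
(((φ + φ) ⇔ (φ ⇔ φ)) ⇒ (ψ ⇒ (ψ ⇔ ψ))) ⇒ ((ψ + φ) + φ) = 1 ⇒ 4/5 = 4/5
ψ ⇒ ψ = 4/5 ⇒ 4/5 = 1
ψ ⇒ ψ = 4/5 ⇒ 4/5 = 1
ψ ⇒ (ψ ⇒ ψ) = 4/5 ⇒ 1 = 1
(ψ ⇒ ψ) ⇒ (ψ ⇒ (ψ ⇒ ψ)) = 1 ⇒ 1 = 1
φ ⇔ φ = 2/5 ⇔ 2/5 = 1
(φ ⇔ φ) ⇒ φ = 1 ⇒ 2/5 = 2/5
((ψ ⇒ ψ) ⇒ (ψ ⇒ (ψ ⇒ ψ))) + ((φ ⇔ φ) ⇒ φ) = 1 + 2/5 = 1
((((φ + φ) ⇔ (φ ⇔ φ)) ⇒ (ψ ⇒ (ψ ⇔ ψ))) ⇒ ((ψ + φ) + φ)) ⇔ (((ψ ⇒ ψ) ⇒ (ψ ⇒ (ψ ⇒ ψ))) + ((φ ⇔ φ) ⇒ φ)) = 4/5 ⇔ 1 = 4/5
(¬((ψ ⇔ φ) + ((φ ⇔ ψ) ⇒ φ)) ⇒ ((¬ψ ⇒ ¬ψ) ⇒ (¬ψ + (¬φ ⇒ φ)))) ⇔ (((((φ + φ) ⇔ (φ ⇔ φ)) ⇒ (ψ ⇒ (ψ ⇔ ψ))) ⇒ ((ψ + φ) + φ)) ⇔ (((ψ ⇒ ψ) ⇒ (ψ ⇒ (ψ ⇒ ψ))) + ((φ ⇔ φ) ⇒ φ))) = 1 ⇔ 4/5 = 4/5
¬((¬((ψ ⇔ φ) + ((φ ⇔ ψ) ⇒ φ)) ⇒ ((¬ψ ⇒ ¬ψ) ⇒ (¬ψ + (¬φ ⇒ φ)))) ⇔ (((((φ + φ) ⇔ (φ ⇔ φ)) ⇒ (ψ ⇒ (ψ ⇔ ψ))) ⇒ ((ψ + φ) + φ)) ⇔ (((ψ ⇒ ψ) ⇒ (ψ ⇒ (ψ ⇒ ψ))) + ((φ ⇔ φ) ⇒ φ)))) = ¬4/5 = 1/5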